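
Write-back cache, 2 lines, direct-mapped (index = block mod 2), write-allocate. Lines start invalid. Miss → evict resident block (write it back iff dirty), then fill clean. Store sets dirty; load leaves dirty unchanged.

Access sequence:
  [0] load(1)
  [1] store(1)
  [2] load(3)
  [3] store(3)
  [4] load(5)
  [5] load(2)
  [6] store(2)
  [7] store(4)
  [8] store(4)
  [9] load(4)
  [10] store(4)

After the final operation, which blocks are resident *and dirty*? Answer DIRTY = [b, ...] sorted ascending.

0: R B1 → L1 miss [-]
1: W B1 → L1 hit [D]
2: R B3 → L1 miss wb→B1 [-]
3: W B3 → L1 hit [D]
4: R B5 → L1 miss wb→B3 [-]
5: R B2 → L0 miss [-]
6: W B2 → L0 hit [D]
7: W B4 → L0 miss wb→B2 [D]
8: W B4 → L0 hit [D]
9: R B4 → L0 hit [D]
10: W B4 → L0 hit [D]

DIRTY = [4]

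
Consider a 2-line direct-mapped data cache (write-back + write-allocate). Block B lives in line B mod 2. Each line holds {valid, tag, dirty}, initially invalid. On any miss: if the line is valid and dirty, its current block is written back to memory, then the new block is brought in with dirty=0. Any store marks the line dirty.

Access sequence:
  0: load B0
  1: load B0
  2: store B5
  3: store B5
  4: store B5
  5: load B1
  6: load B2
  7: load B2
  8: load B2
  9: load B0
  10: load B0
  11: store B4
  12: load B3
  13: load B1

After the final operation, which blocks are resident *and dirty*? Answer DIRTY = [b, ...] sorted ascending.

0: R B0 -> L0 miss  d=-]
1: R B0 -> L0 hit  d=-]
2: W B5 -> L1 miss  d=D]
3: W B5 -> L1 hit  d=D]
4: W B5 -> L1 hit  d=D]
5: R B1 -> L1 miss wb->B5  d=-]
6: R B2 -> L0 miss  d=-]
7: R B2 -> L0 hit  d=-]
8: R B2 -> L0 hit  d=-]
9: R B0 -> L0 miss  d=-]
10: R B0 -> L0 hit  d=-]
11: W B4 -> L0 miss  d=D]
12: R B3 -> L1 miss  d=-]
13: R B1 -> L1 miss  d=-]

DIRTY = [4]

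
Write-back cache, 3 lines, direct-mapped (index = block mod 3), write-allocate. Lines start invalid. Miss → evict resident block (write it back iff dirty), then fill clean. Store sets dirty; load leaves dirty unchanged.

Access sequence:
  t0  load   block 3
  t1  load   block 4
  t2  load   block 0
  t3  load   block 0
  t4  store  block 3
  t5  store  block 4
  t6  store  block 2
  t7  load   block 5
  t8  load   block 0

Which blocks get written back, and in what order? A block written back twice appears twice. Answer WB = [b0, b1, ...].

WB = [2, 3]

  0 | R B3 → L0 miss [-]
  1 | R B4 → L1 miss [-]
  2 | R B0 → L0 miss [-]
  3 | R B0 → L0 hit [-]
  4 | W B3 → L0 miss [D]
  5 | W B4 → L1 hit [D]
  6 | W B2 → L2 miss [D]
  7 | R B5 → L2 miss wb→B2 [-]
  8 | R B0 → L0 miss wb→B3 [-]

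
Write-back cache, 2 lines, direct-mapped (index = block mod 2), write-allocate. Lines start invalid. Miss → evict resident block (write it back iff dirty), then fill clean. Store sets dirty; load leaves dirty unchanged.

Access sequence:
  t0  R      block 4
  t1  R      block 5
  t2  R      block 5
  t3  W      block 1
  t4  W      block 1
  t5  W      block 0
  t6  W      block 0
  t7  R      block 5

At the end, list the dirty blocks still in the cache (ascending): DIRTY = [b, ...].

  0 | R B4 → L0 miss [-]
  1 | R B5 → L1 miss [-]
  2 | R B5 → L1 hit [-]
  3 | W B1 → L1 miss [D]
  4 | W B1 → L1 hit [D]
  5 | W B0 → L0 miss [D]
  6 | W B0 → L0 hit [D]
  7 | R B5 → L1 miss wb→B1 [-]

DIRTY = [0]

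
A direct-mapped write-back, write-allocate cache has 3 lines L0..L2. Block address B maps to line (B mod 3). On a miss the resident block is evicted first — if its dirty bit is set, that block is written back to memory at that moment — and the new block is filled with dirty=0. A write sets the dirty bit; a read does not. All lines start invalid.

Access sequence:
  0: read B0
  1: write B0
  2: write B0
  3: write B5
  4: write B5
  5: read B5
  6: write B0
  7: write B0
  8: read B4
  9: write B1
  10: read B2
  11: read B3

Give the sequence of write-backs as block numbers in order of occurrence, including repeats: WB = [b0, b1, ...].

0: R B0 -> L0 miss  d=-]
1: W B0 -> L0 hit  d=D]
2: W B0 -> L0 hit  d=D]
3: W B5 -> L2 miss  d=D]
4: W B5 -> L2 hit  d=D]
5: R B5 -> L2 hit  d=D]
6: W B0 -> L0 hit  d=D]
7: W B0 -> L0 hit  d=D]
8: R B4 -> L1 miss  d=-]
9: W B1 -> L1 miss  d=D]
10: R B2 -> L2 miss wb->B5  d=-]
11: R B3 -> L0 miss wb->B0  d=-]

WB = [5, 0]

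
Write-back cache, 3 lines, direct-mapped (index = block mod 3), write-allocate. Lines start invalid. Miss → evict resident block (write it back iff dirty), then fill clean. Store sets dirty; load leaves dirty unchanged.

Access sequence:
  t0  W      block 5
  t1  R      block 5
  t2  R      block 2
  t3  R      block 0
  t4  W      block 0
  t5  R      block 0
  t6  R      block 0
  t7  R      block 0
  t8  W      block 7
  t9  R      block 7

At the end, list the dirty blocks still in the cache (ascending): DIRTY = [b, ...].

DIRTY = [0, 7]

0: W B5 → L2 miss [D]
1: R B5 → L2 hit [D]
2: R B2 → L2 miss wb→B5 [-]
3: R B0 → L0 miss [-]
4: W B0 → L0 hit [D]
5: R B0 → L0 hit [D]
6: R B0 → L0 hit [D]
7: R B0 → L0 hit [D]
8: W B7 → L1 miss [D]
9: R B7 → L1 hit [D]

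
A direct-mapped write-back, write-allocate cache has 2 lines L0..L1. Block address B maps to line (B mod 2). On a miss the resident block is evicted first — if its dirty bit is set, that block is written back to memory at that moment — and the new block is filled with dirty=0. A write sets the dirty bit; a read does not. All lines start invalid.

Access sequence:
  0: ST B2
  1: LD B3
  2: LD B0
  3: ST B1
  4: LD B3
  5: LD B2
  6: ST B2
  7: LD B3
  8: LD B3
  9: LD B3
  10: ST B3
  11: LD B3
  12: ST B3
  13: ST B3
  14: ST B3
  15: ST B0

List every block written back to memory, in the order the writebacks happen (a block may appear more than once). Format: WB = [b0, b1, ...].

0: W B2 -> L0 miss  d=D]
1: R B3 -> L1 miss  d=-]
2: R B0 -> L0 miss wb->B2  d=-]
3: W B1 -> L1 miss  d=D]
4: R B3 -> L1 miss wb->B1  d=-]
5: R B2 -> L0 miss  d=-]
6: W B2 -> L0 hit  d=D]
7: R B3 -> L1 hit  d=-]
8: R B3 -> L1 hit  d=-]
9: R B3 -> L1 hit  d=-]
10: W B3 -> L1 hit  d=D]
11: R B3 -> L1 hit  d=D]
12: W B3 -> L1 hit  d=D]
13: W B3 -> L1 hit  d=D]
14: W B3 -> L1 hit  d=D]
15: W B0 -> L0 miss wb->B2  d=D]

WB = [2, 1, 2]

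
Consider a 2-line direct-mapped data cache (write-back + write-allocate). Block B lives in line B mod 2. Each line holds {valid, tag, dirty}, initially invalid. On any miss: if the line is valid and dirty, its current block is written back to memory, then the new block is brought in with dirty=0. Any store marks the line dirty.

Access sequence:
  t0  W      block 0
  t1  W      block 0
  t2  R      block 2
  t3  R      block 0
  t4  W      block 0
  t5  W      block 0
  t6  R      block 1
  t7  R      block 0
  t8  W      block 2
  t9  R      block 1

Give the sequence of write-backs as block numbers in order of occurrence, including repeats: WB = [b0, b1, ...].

WB = [0, 0]

0: W B0 -> L0 miss  d=D]
1: W B0 -> L0 hit  d=D]
2: R B2 -> L0 miss wb->B0  d=-]
3: R B0 -> L0 miss  d=-]
4: W B0 -> L0 hit  d=D]
5: W B0 -> L0 hit  d=D]
6: R B1 -> L1 miss  d=-]
7: R B0 -> L0 hit  d=D]
8: W B2 -> L0 miss wb->B0  d=D]
9: R B1 -> L1 hit  d=-]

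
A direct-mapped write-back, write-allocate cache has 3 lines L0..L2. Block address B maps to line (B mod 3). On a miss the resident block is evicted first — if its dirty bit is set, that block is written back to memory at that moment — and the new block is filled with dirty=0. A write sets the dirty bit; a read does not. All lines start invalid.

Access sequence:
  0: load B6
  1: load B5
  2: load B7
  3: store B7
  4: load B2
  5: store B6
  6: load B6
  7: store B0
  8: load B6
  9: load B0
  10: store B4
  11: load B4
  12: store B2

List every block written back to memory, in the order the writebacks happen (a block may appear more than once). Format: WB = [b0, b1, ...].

WB = [6, 0, 7]

  0 | R B6 → L0 miss [-]
  1 | R B5 → L2 miss [-]
  2 | R B7 → L1 miss [-]
  3 | W B7 → L1 hit [D]
  4 | R B2 → L2 miss [-]
  5 | W B6 → L0 hit [D]
  6 | R B6 → L0 hit [D]
  7 | W B0 → L0 miss wb→B6 [D]
  8 | R B6 → L0 miss wb→B0 [-]
  9 | R B0 → L0 miss [-]
  10 | W B4 → L1 miss wb→B7 [D]
  11 | R B4 → L1 hit [D]
  12 | W B2 → L2 hit [D]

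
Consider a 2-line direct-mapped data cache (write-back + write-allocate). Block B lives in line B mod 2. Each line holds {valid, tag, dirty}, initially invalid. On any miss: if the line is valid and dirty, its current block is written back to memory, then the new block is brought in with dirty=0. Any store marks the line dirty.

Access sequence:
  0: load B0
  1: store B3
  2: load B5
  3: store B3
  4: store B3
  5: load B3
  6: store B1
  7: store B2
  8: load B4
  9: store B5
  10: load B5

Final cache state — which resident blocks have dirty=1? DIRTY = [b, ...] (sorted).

  0 | R B0 → L0 miss [-]
  1 | W B3 → L1 miss [D]
  2 | R B5 → L1 miss wb→B3 [-]
  3 | W B3 → L1 miss [D]
  4 | W B3 → L1 hit [D]
  5 | R B3 → L1 hit [D]
  6 | W B1 → L1 miss wb→B3 [D]
  7 | W B2 → L0 miss [D]
  8 | R B4 → L0 miss wb→B2 [-]
  9 | W B5 → L1 miss wb→B1 [D]
  10 | R B5 → L1 hit [D]

DIRTY = [5]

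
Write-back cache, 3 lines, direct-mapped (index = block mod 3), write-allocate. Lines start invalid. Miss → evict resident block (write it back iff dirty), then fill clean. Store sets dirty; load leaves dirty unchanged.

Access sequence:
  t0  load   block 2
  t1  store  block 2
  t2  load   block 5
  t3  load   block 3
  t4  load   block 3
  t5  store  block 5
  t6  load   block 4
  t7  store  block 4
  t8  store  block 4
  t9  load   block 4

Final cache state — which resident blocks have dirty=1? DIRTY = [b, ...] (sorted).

  0 | R B2 → L2 miss [-]
  1 | W B2 → L2 hit [D]
  2 | R B5 → L2 miss wb→B2 [-]
  3 | R B3 → L0 miss [-]
  4 | R B3 → L0 hit [-]
  5 | W B5 → L2 hit [D]
  6 | R B4 → L1 miss [-]
  7 | W B4 → L1 hit [D]
  8 | W B4 → L1 hit [D]
  9 | R B4 → L1 hit [D]

DIRTY = [4, 5]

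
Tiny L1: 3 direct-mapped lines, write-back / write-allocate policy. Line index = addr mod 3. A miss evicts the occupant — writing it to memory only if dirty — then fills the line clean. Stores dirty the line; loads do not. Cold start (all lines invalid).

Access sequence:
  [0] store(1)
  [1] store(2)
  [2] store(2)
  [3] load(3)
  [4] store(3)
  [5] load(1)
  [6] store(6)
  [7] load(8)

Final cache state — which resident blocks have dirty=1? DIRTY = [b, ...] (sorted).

DIRTY = [1, 6]

0: W B1 → L1 miss [D]
1: W B2 → L2 miss [D]
2: W B2 → L2 hit [D]
3: R B3 → L0 miss [-]
4: W B3 → L0 hit [D]
5: R B1 → L1 hit [D]
6: W B6 → L0 miss wb→B3 [D]
7: R B8 → L2 miss wb→B2 [-]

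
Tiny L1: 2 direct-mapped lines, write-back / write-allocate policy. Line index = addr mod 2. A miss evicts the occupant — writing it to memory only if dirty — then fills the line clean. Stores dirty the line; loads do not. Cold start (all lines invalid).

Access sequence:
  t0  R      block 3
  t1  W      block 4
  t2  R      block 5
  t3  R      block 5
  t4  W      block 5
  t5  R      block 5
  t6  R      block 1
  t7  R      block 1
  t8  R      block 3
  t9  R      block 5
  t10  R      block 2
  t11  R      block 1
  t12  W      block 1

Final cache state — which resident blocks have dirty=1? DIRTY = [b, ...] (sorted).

  0 | R B3 → L1 miss [-]
  1 | W B4 → L0 miss [D]
  2 | R B5 → L1 miss [-]
  3 | R B5 → L1 hit [-]
  4 | W B5 → L1 hit [D]
  5 | R B5 → L1 hit [D]
  6 | R B1 → L1 miss wb→B5 [-]
  7 | R B1 → L1 hit [-]
  8 | R B3 → L1 miss [-]
  9 | R B5 → L1 miss [-]
  10 | R B2 → L0 miss wb→B4 [-]
  11 | R B1 → L1 miss [-]
  12 | W B1 → L1 hit [D]

DIRTY = [1]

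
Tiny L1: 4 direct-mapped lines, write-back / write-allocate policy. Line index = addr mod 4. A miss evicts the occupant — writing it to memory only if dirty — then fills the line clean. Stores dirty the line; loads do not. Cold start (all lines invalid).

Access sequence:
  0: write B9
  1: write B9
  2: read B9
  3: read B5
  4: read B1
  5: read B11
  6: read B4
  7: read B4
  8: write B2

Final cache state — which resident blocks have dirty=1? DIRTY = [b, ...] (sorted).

DIRTY = [2]

  0 | W B9 → L1 miss [D]
  1 | W B9 → L1 hit [D]
  2 | R B9 → L1 hit [D]
  3 | R B5 → L1 miss wb→B9 [-]
  4 | R B1 → L1 miss [-]
  5 | R B11 → L3 miss [-]
  6 | R B4 → L0 miss [-]
  7 | R B4 → L0 hit [-]
  8 | W B2 → L2 miss [D]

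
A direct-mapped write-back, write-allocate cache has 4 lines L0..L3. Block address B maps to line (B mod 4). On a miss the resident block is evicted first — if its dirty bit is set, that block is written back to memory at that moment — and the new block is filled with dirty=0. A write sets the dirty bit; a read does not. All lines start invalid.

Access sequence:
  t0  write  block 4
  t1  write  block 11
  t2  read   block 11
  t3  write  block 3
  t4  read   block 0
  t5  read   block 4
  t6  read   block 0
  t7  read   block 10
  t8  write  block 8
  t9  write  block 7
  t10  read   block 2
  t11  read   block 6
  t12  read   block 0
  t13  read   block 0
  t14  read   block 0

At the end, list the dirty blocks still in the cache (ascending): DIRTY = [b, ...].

DIRTY = [7]

0: W B4 → L0 miss [D]
1: W B11 → L3 miss [D]
2: R B11 → L3 hit [D]
3: W B3 → L3 miss wb→B11 [D]
4: R B0 → L0 miss wb→B4 [-]
5: R B4 → L0 miss [-]
6: R B0 → L0 miss [-]
7: R B10 → L2 miss [-]
8: W B8 → L0 miss [D]
9: W B7 → L3 miss wb→B3 [D]
10: R B2 → L2 miss [-]
11: R B6 → L2 miss [-]
12: R B0 → L0 miss wb→B8 [-]
13: R B0 → L0 hit [-]
14: R B0 → L0 hit [-]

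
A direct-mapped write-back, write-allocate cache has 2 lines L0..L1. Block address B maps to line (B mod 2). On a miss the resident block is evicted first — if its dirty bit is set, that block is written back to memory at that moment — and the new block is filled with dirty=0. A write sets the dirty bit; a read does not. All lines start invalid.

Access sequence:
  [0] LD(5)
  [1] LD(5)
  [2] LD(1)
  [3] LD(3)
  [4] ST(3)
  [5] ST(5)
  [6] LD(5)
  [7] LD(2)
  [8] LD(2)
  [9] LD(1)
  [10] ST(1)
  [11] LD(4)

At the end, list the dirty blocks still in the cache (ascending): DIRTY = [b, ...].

0: R B5 → L1 miss [-]
1: R B5 → L1 hit [-]
2: R B1 → L1 miss [-]
3: R B3 → L1 miss [-]
4: W B3 → L1 hit [D]
5: W B5 → L1 miss wb→B3 [D]
6: R B5 → L1 hit [D]
7: R B2 → L0 miss [-]
8: R B2 → L0 hit [-]
9: R B1 → L1 miss wb→B5 [-]
10: W B1 → L1 hit [D]
11: R B4 → L0 miss [-]

DIRTY = [1]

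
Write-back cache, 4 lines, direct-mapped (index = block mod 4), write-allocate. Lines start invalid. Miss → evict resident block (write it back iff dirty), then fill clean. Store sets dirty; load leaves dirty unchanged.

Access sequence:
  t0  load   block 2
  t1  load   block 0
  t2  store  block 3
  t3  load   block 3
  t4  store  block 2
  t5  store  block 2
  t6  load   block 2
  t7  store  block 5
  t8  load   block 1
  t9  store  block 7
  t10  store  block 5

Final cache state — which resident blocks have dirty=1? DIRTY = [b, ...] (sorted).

DIRTY = [2, 5, 7]

  0 | R B2 → L2 miss [-]
  1 | R B0 → L0 miss [-]
  2 | W B3 → L3 miss [D]
  3 | R B3 → L3 hit [D]
  4 | W B2 → L2 hit [D]
  5 | W B2 → L2 hit [D]
  6 | R B2 → L2 hit [D]
  7 | W B5 → L1 miss [D]
  8 | R B1 → L1 miss wb→B5 [-]
  9 | W B7 → L3 miss wb→B3 [D]
  10 | W B5 → L1 miss [D]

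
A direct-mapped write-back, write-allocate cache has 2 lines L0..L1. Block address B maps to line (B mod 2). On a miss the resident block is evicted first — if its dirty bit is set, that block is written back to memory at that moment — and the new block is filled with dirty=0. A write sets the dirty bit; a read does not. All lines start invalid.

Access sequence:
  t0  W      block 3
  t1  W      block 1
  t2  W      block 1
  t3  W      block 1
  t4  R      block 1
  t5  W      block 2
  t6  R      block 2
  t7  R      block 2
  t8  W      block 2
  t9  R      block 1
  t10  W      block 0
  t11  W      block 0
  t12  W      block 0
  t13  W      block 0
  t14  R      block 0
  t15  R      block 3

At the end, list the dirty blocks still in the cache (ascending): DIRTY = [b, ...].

DIRTY = [0]

  0 | W B3 → L1 miss [D]
  1 | W B1 → L1 miss wb→B3 [D]
  2 | W B1 → L1 hit [D]
  3 | W B1 → L1 hit [D]
  4 | R B1 → L1 hit [D]
  5 | W B2 → L0 miss [D]
  6 | R B2 → L0 hit [D]
  7 | R B2 → L0 hit [D]
  8 | W B2 → L0 hit [D]
  9 | R B1 → L1 hit [D]
  10 | W B0 → L0 miss wb→B2 [D]
  11 | W B0 → L0 hit [D]
  12 | W B0 → L0 hit [D]
  13 | W B0 → L0 hit [D]
  14 | R B0 → L0 hit [D]
  15 | R B3 → L1 miss wb→B1 [-]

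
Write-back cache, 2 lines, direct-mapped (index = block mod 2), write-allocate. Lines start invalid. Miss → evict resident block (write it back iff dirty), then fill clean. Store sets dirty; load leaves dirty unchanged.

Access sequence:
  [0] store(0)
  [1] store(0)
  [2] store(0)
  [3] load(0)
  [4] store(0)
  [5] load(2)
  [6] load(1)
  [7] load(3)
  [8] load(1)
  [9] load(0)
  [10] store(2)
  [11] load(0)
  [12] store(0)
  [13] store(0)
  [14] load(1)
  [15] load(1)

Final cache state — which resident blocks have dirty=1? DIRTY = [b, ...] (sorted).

DIRTY = [0]

0: W B0 -> L0 miss  d=D]
1: W B0 -> L0 hit  d=D]
2: W B0 -> L0 hit  d=D]
3: R B0 -> L0 hit  d=D]
4: W B0 -> L0 hit  d=D]
5: R B2 -> L0 miss wb->B0  d=-]
6: R B1 -> L1 miss  d=-]
7: R B3 -> L1 miss  d=-]
8: R B1 -> L1 miss  d=-]
9: R B0 -> L0 miss  d=-]
10: W B2 -> L0 miss  d=D]
11: R B0 -> L0 miss wb->B2  d=-]
12: W B0 -> L0 hit  d=D]
13: W B0 -> L0 hit  d=D]
14: R B1 -> L1 hit  d=-]
15: R B1 -> L1 hit  d=-]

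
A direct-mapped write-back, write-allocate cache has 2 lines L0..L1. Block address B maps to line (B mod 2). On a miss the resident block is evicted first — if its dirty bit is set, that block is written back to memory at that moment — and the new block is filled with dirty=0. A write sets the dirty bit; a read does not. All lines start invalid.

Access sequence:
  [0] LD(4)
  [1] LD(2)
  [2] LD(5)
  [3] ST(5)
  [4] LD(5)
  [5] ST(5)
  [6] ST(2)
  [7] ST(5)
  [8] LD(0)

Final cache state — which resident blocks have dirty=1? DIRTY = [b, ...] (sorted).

0: R B4 -> L0 miss  d=-]
1: R B2 -> L0 miss  d=-]
2: R B5 -> L1 miss  d=-]
3: W B5 -> L1 hit  d=D]
4: R B5 -> L1 hit  d=D]
5: W B5 -> L1 hit  d=D]
6: W B2 -> L0 hit  d=D]
7: W B5 -> L1 hit  d=D]
8: R B0 -> L0 miss wb->B2  d=-]

DIRTY = [5]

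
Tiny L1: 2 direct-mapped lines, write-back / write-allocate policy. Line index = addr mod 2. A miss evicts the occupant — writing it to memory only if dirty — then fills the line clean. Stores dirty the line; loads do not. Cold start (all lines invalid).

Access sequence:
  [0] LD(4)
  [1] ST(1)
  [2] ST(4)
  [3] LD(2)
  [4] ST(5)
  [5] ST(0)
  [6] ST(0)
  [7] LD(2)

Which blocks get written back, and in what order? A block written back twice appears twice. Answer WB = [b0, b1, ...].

WB = [4, 1, 0]

0: R B4 -> L0 miss  d=-]
1: W B1 -> L1 miss  d=D]
2: W B4 -> L0 hit  d=D]
3: R B2 -> L0 miss wb->B4  d=-]
4: W B5 -> L1 miss wb->B1  d=D]
5: W B0 -> L0 miss  d=D]
6: W B0 -> L0 hit  d=D]
7: R B2 -> L0 miss wb->B0  d=-]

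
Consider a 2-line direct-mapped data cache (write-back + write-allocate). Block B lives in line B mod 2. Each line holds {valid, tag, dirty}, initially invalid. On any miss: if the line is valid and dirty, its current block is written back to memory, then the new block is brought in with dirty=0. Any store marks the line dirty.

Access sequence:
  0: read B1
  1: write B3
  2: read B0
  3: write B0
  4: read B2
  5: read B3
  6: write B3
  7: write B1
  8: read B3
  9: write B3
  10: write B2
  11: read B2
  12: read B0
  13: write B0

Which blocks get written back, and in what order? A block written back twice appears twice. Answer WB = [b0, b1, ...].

WB = [0, 3, 1, 2]

  0 | R B1 → L1 miss [-]
  1 | W B3 → L1 miss [D]
  2 | R B0 → L0 miss [-]
  3 | W B0 → L0 hit [D]
  4 | R B2 → L0 miss wb→B0 [-]
  5 | R B3 → L1 hit [D]
  6 | W B3 → L1 hit [D]
  7 | W B1 → L1 miss wb→B3 [D]
  8 | R B3 → L1 miss wb→B1 [-]
  9 | W B3 → L1 hit [D]
  10 | W B2 → L0 hit [D]
  11 | R B2 → L0 hit [D]
  12 | R B0 → L0 miss wb→B2 [-]
  13 | W B0 → L0 hit [D]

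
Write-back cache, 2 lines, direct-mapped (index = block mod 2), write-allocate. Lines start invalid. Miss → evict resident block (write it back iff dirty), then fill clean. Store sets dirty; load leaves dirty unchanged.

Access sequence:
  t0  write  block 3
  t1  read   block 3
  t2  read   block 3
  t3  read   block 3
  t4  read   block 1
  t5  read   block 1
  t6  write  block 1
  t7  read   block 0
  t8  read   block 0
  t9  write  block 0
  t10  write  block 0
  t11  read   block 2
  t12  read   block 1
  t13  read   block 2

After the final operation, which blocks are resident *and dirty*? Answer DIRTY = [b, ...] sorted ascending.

DIRTY = [1]

0: W B3 -> L1 miss  d=D]
1: R B3 -> L1 hit  d=D]
2: R B3 -> L1 hit  d=D]
3: R B3 -> L1 hit  d=D]
4: R B1 -> L1 miss wb->B3  d=-]
5: R B1 -> L1 hit  d=-]
6: W B1 -> L1 hit  d=D]
7: R B0 -> L0 miss  d=-]
8: R B0 -> L0 hit  d=-]
9: W B0 -> L0 hit  d=D]
10: W B0 -> L0 hit  d=D]
11: R B2 -> L0 miss wb->B0  d=-]
12: R B1 -> L1 hit  d=D]
13: R B2 -> L0 hit  d=-]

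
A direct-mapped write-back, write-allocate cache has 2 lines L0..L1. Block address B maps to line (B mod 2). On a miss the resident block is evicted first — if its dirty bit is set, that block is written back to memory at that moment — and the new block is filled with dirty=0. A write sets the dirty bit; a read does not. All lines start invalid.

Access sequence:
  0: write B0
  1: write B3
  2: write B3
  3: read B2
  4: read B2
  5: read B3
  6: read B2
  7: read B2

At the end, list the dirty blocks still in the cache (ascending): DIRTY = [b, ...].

  0 | W B0 → L0 miss [D]
  1 | W B3 → L1 miss [D]
  2 | W B3 → L1 hit [D]
  3 | R B2 → L0 miss wb→B0 [-]
  4 | R B2 → L0 hit [-]
  5 | R B3 → L1 hit [D]
  6 | R B2 → L0 hit [-]
  7 | R B2 → L0 hit [-]

DIRTY = [3]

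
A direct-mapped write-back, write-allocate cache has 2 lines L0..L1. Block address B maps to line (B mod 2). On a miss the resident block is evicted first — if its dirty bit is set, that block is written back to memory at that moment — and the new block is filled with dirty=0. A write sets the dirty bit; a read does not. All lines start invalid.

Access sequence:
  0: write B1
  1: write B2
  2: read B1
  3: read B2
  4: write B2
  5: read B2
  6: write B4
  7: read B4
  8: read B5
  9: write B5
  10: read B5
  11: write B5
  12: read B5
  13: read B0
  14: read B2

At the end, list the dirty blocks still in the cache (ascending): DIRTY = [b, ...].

  0 | W B1 → L1 miss [D]
  1 | W B2 → L0 miss [D]
  2 | R B1 → L1 hit [D]
  3 | R B2 → L0 hit [D]
  4 | W B2 → L0 hit [D]
  5 | R B2 → L0 hit [D]
  6 | W B4 → L0 miss wb→B2 [D]
  7 | R B4 → L0 hit [D]
  8 | R B5 → L1 miss wb→B1 [-]
  9 | W B5 → L1 hit [D]
  10 | R B5 → L1 hit [D]
  11 | W B5 → L1 hit [D]
  12 | R B5 → L1 hit [D]
  13 | R B0 → L0 miss wb→B4 [-]
  14 | R B2 → L0 miss [-]

DIRTY = [5]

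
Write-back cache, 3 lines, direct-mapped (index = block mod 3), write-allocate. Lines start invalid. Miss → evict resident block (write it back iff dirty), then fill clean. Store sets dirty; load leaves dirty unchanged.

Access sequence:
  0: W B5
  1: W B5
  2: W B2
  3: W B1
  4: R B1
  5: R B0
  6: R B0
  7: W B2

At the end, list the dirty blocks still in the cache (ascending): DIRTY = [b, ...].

DIRTY = [1, 2]

  0 | W B5 → L2 miss [D]
  1 | W B5 → L2 hit [D]
  2 | W B2 → L2 miss wb→B5 [D]
  3 | W B1 → L1 miss [D]
  4 | R B1 → L1 hit [D]
  5 | R B0 → L0 miss [-]
  6 | R B0 → L0 hit [-]
  7 | W B2 → L2 hit [D]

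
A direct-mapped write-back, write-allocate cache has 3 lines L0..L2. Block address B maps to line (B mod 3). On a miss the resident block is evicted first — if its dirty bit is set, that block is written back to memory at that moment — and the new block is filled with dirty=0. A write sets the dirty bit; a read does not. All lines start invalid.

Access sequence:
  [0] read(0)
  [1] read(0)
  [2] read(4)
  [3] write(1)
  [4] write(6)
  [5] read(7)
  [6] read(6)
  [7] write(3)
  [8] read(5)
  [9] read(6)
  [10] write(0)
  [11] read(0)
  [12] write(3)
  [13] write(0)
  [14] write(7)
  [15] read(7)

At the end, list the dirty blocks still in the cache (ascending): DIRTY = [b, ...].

DIRTY = [0, 7]

0: R B0 -> L0 miss  d=-]
1: R B0 -> L0 hit  d=-]
2: R B4 -> L1 miss  d=-]
3: W B1 -> L1 miss  d=D]
4: W B6 -> L0 miss  d=D]
5: R B7 -> L1 miss wb->B1  d=-]
6: R B6 -> L0 hit  d=D]
7: W B3 -> L0 miss wb->B6  d=D]
8: R B5 -> L2 miss  d=-]
9: R B6 -> L0 miss wb->B3  d=-]
10: W B0 -> L0 miss  d=D]
11: R B0 -> L0 hit  d=D]
12: W B3 -> L0 miss wb->B0  d=D]
13: W B0 -> L0 miss wb->B3  d=D]
14: W B7 -> L1 hit  d=D]
15: R B7 -> L1 hit  d=D]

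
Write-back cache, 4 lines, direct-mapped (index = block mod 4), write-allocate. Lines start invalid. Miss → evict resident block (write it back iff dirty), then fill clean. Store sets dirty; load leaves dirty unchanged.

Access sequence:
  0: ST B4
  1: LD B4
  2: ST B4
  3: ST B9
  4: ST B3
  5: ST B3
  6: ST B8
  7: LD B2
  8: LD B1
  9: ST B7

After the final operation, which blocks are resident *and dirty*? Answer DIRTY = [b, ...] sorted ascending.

DIRTY = [7, 8]

0: W B4 -> L0 miss  d=D]
1: R B4 -> L0 hit  d=D]
2: W B4 -> L0 hit  d=D]
3: W B9 -> L1 miss  d=D]
4: W B3 -> L3 miss  d=D]
5: W B3 -> L3 hit  d=D]
6: W B8 -> L0 miss wb->B4  d=D]
7: R B2 -> L2 miss  d=-]
8: R B1 -> L1 miss wb->B9  d=-]
9: W B7 -> L3 miss wb->B3  d=D]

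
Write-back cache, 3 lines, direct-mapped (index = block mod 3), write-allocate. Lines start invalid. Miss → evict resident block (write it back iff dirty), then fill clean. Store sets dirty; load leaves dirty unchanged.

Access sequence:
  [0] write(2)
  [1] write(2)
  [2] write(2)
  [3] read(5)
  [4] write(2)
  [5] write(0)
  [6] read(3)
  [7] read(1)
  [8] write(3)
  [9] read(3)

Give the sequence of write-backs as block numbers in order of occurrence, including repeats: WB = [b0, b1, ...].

WB = [2, 0]

0: W B2 → L2 miss [D]
1: W B2 → L2 hit [D]
2: W B2 → L2 hit [D]
3: R B5 → L2 miss wb→B2 [-]
4: W B2 → L2 miss [D]
5: W B0 → L0 miss [D]
6: R B3 → L0 miss wb→B0 [-]
7: R B1 → L1 miss [-]
8: W B3 → L0 hit [D]
9: R B3 → L0 hit [D]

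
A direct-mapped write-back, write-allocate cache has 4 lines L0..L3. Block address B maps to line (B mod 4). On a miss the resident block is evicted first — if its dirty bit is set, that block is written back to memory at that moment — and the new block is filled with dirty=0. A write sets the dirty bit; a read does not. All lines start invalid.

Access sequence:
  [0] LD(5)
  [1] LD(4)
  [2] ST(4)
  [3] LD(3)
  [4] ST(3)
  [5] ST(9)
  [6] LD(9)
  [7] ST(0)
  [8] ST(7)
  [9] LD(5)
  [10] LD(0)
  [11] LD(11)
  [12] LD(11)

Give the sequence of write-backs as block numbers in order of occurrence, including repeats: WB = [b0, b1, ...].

0: R B5 → L1 miss [-]
1: R B4 → L0 miss [-]
2: W B4 → L0 hit [D]
3: R B3 → L3 miss [-]
4: W B3 → L3 hit [D]
5: W B9 → L1 miss [D]
6: R B9 → L1 hit [D]
7: W B0 → L0 miss wb→B4 [D]
8: W B7 → L3 miss wb→B3 [D]
9: R B5 → L1 miss wb→B9 [-]
10: R B0 → L0 hit [D]
11: R B11 → L3 miss wb→B7 [-]
12: R B11 → L3 hit [-]

WB = [4, 3, 9, 7]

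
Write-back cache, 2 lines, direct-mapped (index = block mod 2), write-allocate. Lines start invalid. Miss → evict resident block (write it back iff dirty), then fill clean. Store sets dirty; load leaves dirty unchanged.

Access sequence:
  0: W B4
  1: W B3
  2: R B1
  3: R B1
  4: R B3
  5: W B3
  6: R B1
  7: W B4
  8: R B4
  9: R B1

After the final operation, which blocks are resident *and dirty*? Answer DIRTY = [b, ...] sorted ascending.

0: W B4 -> L0 miss  d=D]
1: W B3 -> L1 miss  d=D]
2: R B1 -> L1 miss wb->B3  d=-]
3: R B1 -> L1 hit  d=-]
4: R B3 -> L1 miss  d=-]
5: W B3 -> L1 hit  d=D]
6: R B1 -> L1 miss wb->B3  d=-]
7: W B4 -> L0 hit  d=D]
8: R B4 -> L0 hit  d=D]
9: R B1 -> L1 hit  d=-]

DIRTY = [4]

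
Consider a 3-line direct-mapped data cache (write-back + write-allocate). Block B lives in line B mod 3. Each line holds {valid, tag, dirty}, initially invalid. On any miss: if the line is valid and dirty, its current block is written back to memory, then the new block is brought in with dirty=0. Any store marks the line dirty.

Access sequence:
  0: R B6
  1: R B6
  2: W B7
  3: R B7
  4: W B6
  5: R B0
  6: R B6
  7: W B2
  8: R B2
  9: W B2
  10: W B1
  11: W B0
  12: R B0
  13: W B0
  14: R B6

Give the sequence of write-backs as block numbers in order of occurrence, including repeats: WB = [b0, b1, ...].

  0 | R B6 → L0 miss [-]
  1 | R B6 → L0 hit [-]
  2 | W B7 → L1 miss [D]
  3 | R B7 → L1 hit [D]
  4 | W B6 → L0 hit [D]
  5 | R B0 → L0 miss wb→B6 [-]
  6 | R B6 → L0 miss [-]
  7 | W B2 → L2 miss [D]
  8 | R B2 → L2 hit [D]
  9 | W B2 → L2 hit [D]
  10 | W B1 → L1 miss wb→B7 [D]
  11 | W B0 → L0 miss [D]
  12 | R B0 → L0 hit [D]
  13 | W B0 → L0 hit [D]
  14 | R B6 → L0 miss wb→B0 [-]

WB = [6, 7, 0]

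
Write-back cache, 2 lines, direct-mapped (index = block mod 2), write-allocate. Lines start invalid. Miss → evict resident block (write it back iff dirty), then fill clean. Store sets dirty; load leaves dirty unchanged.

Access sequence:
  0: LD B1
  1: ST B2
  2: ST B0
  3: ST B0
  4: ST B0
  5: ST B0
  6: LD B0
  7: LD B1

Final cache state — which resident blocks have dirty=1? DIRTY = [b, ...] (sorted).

  0 | R B1 → L1 miss [-]
  1 | W B2 → L0 miss [D]
  2 | W B0 → L0 miss wb→B2 [D]
  3 | W B0 → L0 hit [D]
  4 | W B0 → L0 hit [D]
  5 | W B0 → L0 hit [D]
  6 | R B0 → L0 hit [D]
  7 | R B1 → L1 hit [-]

DIRTY = [0]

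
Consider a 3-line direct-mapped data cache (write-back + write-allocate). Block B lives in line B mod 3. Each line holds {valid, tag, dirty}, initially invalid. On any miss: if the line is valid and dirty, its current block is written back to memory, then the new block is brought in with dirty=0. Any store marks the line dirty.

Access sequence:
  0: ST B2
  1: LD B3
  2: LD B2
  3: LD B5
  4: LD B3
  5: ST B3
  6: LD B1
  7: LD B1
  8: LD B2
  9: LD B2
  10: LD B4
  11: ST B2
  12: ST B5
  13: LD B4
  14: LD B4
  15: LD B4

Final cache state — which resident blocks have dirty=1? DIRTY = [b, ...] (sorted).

DIRTY = [3, 5]

0: W B2 → L2 miss [D]
1: R B3 → L0 miss [-]
2: R B2 → L2 hit [D]
3: R B5 → L2 miss wb→B2 [-]
4: R B3 → L0 hit [-]
5: W B3 → L0 hit [D]
6: R B1 → L1 miss [-]
7: R B1 → L1 hit [-]
8: R B2 → L2 miss [-]
9: R B2 → L2 hit [-]
10: R B4 → L1 miss [-]
11: W B2 → L2 hit [D]
12: W B5 → L2 miss wb→B2 [D]
13: R B4 → L1 hit [-]
14: R B4 → L1 hit [-]
15: R B4 → L1 hit [-]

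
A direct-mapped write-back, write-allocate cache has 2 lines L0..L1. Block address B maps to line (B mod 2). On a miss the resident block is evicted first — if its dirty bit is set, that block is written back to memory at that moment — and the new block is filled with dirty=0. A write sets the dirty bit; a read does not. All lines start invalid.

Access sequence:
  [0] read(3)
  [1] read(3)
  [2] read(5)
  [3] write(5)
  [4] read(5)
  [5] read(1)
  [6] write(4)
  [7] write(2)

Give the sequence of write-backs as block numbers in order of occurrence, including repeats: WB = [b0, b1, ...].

WB = [5, 4]

0: R B3 -> L1 miss  d=-]
1: R B3 -> L1 hit  d=-]
2: R B5 -> L1 miss  d=-]
3: W B5 -> L1 hit  d=D]
4: R B5 -> L1 hit  d=D]
5: R B1 -> L1 miss wb->B5  d=-]
6: W B4 -> L0 miss  d=D]
7: W B2 -> L0 miss wb->B4  d=D]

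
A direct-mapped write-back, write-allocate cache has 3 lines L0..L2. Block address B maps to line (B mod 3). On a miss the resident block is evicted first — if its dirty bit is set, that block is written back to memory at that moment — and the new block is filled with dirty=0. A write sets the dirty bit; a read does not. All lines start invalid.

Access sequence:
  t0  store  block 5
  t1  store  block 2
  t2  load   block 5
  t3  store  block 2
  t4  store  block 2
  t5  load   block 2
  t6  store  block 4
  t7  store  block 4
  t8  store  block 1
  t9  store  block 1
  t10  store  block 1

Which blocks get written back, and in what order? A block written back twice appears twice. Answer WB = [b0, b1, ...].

WB = [5, 2, 4]

  0 | W B5 → L2 miss [D]
  1 | W B2 → L2 miss wb→B5 [D]
  2 | R B5 → L2 miss wb→B2 [-]
  3 | W B2 → L2 miss [D]
  4 | W B2 → L2 hit [D]
  5 | R B2 → L2 hit [D]
  6 | W B4 → L1 miss [D]
  7 | W B4 → L1 hit [D]
  8 | W B1 → L1 miss wb→B4 [D]
  9 | W B1 → L1 hit [D]
  10 | W B1 → L1 hit [D]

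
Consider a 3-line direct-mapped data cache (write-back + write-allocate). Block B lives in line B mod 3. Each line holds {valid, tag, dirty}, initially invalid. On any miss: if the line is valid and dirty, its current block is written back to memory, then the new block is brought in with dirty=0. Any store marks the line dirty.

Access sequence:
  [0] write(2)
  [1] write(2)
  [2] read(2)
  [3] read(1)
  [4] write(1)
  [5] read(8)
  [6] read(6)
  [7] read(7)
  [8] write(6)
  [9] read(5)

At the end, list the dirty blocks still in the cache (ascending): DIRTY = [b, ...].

DIRTY = [6]

0: W B2 → L2 miss [D]
1: W B2 → L2 hit [D]
2: R B2 → L2 hit [D]
3: R B1 → L1 miss [-]
4: W B1 → L1 hit [D]
5: R B8 → L2 miss wb→B2 [-]
6: R B6 → L0 miss [-]
7: R B7 → L1 miss wb→B1 [-]
8: W B6 → L0 hit [D]
9: R B5 → L2 miss [-]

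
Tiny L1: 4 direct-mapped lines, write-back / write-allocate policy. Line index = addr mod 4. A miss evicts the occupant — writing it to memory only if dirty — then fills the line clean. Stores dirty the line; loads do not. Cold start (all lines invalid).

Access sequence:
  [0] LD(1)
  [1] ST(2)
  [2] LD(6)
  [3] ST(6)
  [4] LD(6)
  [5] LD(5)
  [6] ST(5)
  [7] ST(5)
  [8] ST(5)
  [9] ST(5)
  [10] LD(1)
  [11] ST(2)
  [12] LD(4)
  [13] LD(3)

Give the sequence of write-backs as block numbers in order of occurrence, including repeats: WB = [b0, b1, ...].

  0 | R B1 → L1 miss [-]
  1 | W B2 → L2 miss [D]
  2 | R B6 → L2 miss wb→B2 [-]
  3 | W B6 → L2 hit [D]
  4 | R B6 → L2 hit [D]
  5 | R B5 → L1 miss [-]
  6 | W B5 → L1 hit [D]
  7 | W B5 → L1 hit [D]
  8 | W B5 → L1 hit [D]
  9 | W B5 → L1 hit [D]
  10 | R B1 → L1 miss wb→B5 [-]
  11 | W B2 → L2 miss wb→B6 [D]
  12 | R B4 → L0 miss [-]
  13 | R B3 → L3 miss [-]

WB = [2, 5, 6]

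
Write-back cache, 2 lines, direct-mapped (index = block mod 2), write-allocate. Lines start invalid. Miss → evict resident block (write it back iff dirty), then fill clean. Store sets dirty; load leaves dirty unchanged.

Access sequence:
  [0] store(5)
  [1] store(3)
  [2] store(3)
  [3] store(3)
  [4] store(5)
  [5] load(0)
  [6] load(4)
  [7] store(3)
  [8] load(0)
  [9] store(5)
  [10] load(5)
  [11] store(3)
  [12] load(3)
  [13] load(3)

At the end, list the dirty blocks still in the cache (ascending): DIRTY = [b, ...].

0: W B5 -> L1 miss  d=D]
1: W B3 -> L1 miss wb->B5  d=D]
2: W B3 -> L1 hit  d=D]
3: W B3 -> L1 hit  d=D]
4: W B5 -> L1 miss wb->B3  d=D]
5: R B0 -> L0 miss  d=-]
6: R B4 -> L0 miss  d=-]
7: W B3 -> L1 miss wb->B5  d=D]
8: R B0 -> L0 miss  d=-]
9: W B5 -> L1 miss wb->B3  d=D]
10: R B5 -> L1 hit  d=D]
11: W B3 -> L1 miss wb->B5  d=D]
12: R B3 -> L1 hit  d=D]
13: R B3 -> L1 hit  d=D]

DIRTY = [3]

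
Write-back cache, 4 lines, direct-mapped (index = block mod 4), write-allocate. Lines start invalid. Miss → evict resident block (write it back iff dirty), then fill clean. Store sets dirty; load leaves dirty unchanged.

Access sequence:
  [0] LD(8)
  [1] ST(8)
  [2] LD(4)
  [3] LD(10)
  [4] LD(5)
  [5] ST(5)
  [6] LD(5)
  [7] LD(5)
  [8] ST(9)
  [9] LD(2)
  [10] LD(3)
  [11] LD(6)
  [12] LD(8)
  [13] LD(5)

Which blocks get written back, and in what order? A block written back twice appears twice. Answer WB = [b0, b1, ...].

  0 | R B8 → L0 miss [-]
  1 | W B8 → L0 hit [D]
  2 | R B4 → L0 miss wb→B8 [-]
  3 | R B10 → L2 miss [-]
  4 | R B5 → L1 miss [-]
  5 | W B5 → L1 hit [D]
  6 | R B5 → L1 hit [D]
  7 | R B5 → L1 hit [D]
  8 | W B9 → L1 miss wb→B5 [D]
  9 | R B2 → L2 miss [-]
  10 | R B3 → L3 miss [-]
  11 | R B6 → L2 miss [-]
  12 | R B8 → L0 miss [-]
  13 | R B5 → L1 miss wb→B9 [-]

WB = [8, 5, 9]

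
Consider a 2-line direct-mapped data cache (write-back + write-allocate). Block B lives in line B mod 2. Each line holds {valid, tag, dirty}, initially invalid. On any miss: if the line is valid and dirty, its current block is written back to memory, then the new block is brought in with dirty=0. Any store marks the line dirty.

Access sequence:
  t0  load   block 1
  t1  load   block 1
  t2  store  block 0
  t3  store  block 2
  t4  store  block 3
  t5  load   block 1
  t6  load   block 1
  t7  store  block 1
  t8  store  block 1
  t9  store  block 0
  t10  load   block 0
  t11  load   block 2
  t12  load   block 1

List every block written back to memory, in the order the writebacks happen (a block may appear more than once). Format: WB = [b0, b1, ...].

0: R B1 -> L1 miss  d=-]
1: R B1 -> L1 hit  d=-]
2: W B0 -> L0 miss  d=D]
3: W B2 -> L0 miss wb->B0  d=D]
4: W B3 -> L1 miss  d=D]
5: R B1 -> L1 miss wb->B3  d=-]
6: R B1 -> L1 hit  d=-]
7: W B1 -> L1 hit  d=D]
8: W B1 -> L1 hit  d=D]
9: W B0 -> L0 miss wb->B2  d=D]
10: R B0 -> L0 hit  d=D]
11: R B2 -> L0 miss wb->B0  d=-]
12: R B1 -> L1 hit  d=D]

WB = [0, 3, 2, 0]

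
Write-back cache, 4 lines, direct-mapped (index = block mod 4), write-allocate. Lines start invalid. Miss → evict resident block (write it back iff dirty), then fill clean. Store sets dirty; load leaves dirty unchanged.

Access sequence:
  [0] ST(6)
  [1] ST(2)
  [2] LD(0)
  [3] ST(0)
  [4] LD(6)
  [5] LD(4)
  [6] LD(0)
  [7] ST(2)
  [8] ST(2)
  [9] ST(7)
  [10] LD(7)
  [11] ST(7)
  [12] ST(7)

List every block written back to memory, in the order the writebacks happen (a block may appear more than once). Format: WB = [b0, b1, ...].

WB = [6, 2, 0]

0: W B6 -> L2 miss  d=D]
1: W B2 -> L2 miss wb->B6  d=D]
2: R B0 -> L0 miss  d=-]
3: W B0 -> L0 hit  d=D]
4: R B6 -> L2 miss wb->B2  d=-]
5: R B4 -> L0 miss wb->B0  d=-]
6: R B0 -> L0 miss  d=-]
7: W B2 -> L2 miss  d=D]
8: W B2 -> L2 hit  d=D]
9: W B7 -> L3 miss  d=D]
10: R B7 -> L3 hit  d=D]
11: W B7 -> L3 hit  d=D]
12: W B7 -> L3 hit  d=D]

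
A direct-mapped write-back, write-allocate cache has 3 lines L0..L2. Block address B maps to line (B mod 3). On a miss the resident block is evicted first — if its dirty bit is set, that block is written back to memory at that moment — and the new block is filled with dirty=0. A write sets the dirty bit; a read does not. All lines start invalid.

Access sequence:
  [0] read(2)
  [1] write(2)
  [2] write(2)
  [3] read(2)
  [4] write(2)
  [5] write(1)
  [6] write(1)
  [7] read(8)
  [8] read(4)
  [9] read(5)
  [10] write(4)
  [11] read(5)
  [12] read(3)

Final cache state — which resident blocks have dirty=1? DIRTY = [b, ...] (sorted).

DIRTY = [4]

0: R B2 -> L2 miss  d=-]
1: W B2 -> L2 hit  d=D]
2: W B2 -> L2 hit  d=D]
3: R B2 -> L2 hit  d=D]
4: W B2 -> L2 hit  d=D]
5: W B1 -> L1 miss  d=D]
6: W B1 -> L1 hit  d=D]
7: R B8 -> L2 miss wb->B2  d=-]
8: R B4 -> L1 miss wb->B1  d=-]
9: R B5 -> L2 miss  d=-]
10: W B4 -> L1 hit  d=D]
11: R B5 -> L2 hit  d=-]
12: R B3 -> L0 miss  d=-]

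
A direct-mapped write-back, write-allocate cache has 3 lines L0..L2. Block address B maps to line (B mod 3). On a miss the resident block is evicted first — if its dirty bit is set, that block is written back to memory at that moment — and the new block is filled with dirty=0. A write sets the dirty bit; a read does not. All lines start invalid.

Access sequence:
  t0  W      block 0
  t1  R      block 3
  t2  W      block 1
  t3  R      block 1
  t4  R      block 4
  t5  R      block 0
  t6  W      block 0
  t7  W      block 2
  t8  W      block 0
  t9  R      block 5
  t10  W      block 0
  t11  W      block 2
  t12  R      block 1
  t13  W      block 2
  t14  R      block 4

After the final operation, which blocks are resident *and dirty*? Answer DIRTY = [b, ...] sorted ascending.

DIRTY = [0, 2]

0: W B0 → L0 miss [D]
1: R B3 → L0 miss wb→B0 [-]
2: W B1 → L1 miss [D]
3: R B1 → L1 hit [D]
4: R B4 → L1 miss wb→B1 [-]
5: R B0 → L0 miss [-]
6: W B0 → L0 hit [D]
7: W B2 → L2 miss [D]
8: W B0 → L0 hit [D]
9: R B5 → L2 miss wb→B2 [-]
10: W B0 → L0 hit [D]
11: W B2 → L2 miss [D]
12: R B1 → L1 miss [-]
13: W B2 → L2 hit [D]
14: R B4 → L1 miss [-]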